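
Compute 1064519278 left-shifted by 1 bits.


0b111111011100110100011001101110 << 1 = 0b1111110111001101000110011011100 = 2129038556

2129038556


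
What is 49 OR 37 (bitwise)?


0b110001 | 0b100101 = 0b110101 = 53

53


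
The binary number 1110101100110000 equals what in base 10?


1110101100110000 in decimal = 60208

60208


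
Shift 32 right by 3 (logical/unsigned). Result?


0b100000 >> 3 = 0b100 = 4

4


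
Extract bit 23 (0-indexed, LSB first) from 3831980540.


0b11100100011001110110000111111100, position 23 = 0

0


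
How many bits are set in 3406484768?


0b11001011000010101101010100100000 has 13 set bits

13


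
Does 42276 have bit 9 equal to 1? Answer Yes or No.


0b1010010100100100, bit 9 = 0. No

No


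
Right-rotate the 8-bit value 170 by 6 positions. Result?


Rotate 0b10101010 right by 6 (8-bit) = 0b10101010 = 170

170


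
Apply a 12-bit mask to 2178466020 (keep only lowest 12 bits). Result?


2178466020 & 4095 = 228

228


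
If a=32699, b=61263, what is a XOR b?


32699 ^ 61263 = 37108

37108


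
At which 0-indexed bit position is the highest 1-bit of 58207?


0b1110001101011111. Highest set bit at position 15

15


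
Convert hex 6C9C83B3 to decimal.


6C9C83B3 hex = 1822196659 decimal

1822196659


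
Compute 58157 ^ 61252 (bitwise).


0b1110001100101101 ^ 0b1110111101000100 = 0b110001101001 = 3177

3177


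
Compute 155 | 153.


0b10011011 | 0b10011001 = 0b10011011 = 155

155


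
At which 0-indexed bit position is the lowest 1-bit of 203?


0b11001011. Lowest set bit at position 0

0


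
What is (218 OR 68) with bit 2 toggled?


Step 1: 218 | 68 = 222
Step 2: 222 ^ (1 << 2) = 222 ^ 4 = 218

218


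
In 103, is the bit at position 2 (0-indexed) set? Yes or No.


0b1100111, bit 2 = 1. Yes

Yes


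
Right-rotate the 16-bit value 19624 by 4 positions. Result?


Rotate 0b100110010101000 right by 4 (16-bit) = 0b1000010011001010 = 33994

33994


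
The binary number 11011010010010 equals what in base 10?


11011010010010 in decimal = 13970

13970


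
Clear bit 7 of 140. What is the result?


140 & ~(1 << 7) = 12

12


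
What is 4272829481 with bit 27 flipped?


4272829481 ^ (1 << 27) = 4272829481 ^ 134217728 = 4138611753

4138611753


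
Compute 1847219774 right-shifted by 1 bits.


0b1101110000110100101011000111110 >> 1 = 0b110111000011010010101100011111 = 923609887

923609887


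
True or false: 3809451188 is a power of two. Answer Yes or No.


0b11100011000011111001110010110100. Multiple bits set => No

No


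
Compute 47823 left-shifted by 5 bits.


0b1011101011001111 << 5 = 0b101110101100111100000 = 1530336

1530336


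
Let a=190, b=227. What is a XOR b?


190 ^ 227 = 93

93


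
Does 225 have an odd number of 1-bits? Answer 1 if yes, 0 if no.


0b11100001 has 4 ones => parity 0

0


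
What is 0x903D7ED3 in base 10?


903D7ED3 hex = 2419949267 decimal

2419949267


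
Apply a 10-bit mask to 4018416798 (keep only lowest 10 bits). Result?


4018416798 & 1023 = 158

158


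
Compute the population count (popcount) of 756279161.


0b101101000100111110011101111001 has 18 set bits

18


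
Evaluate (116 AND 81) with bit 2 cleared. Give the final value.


Step 1: 116 & 81 = 80
Step 2: 80 & ~(1 << 2) = 80

80


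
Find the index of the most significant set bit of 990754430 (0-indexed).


0b111011000011011011011001111110. Highest set bit at position 29

29


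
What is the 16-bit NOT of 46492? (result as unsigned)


~0b1011010110011100 = 0b100101001100011 = 19043 (16-bit unsigned)

19043


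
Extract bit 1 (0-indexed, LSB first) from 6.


0b110, position 1 = 1

1


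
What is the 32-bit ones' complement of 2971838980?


2971838980 ^ 4294967295 = 1323128315

1323128315


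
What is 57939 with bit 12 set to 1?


57939 | (1 << 12) = 57939 | 4096 = 62035

62035


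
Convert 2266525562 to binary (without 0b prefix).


2266525562 = 10000111000110000110111101111010 in binary

10000111000110000110111101111010


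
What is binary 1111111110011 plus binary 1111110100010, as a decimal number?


1111111110011 + 1111110100010 = 11111110010101 = 16277

16277


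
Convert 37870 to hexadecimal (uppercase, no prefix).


37870 = 93EE hex

93EE


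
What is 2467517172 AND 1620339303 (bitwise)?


0b10010011000100110101001011110100 & 0b1100000100101000110101001100111 = 0b100000100001001100100 = 1065572

1065572


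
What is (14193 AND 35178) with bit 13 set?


Step 1: 14193 & 35178 = 352
Step 2: 352 | (1 << 13) = 352 | 8192 = 8544

8544


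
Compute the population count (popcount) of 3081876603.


0b10110111101100011011010001111011 has 20 set bits

20


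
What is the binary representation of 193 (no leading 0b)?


193 = 11000001 in binary

11000001


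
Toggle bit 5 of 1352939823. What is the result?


1352939823 ^ (1 << 5) = 1352939823 ^ 32 = 1352939791

1352939791


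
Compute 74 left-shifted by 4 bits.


0b1001010 << 4 = 0b10010100000 = 1184

1184


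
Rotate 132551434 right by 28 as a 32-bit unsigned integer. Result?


Rotate 0b111111001101001001100001010 right by 28 (32-bit) = 0b1111110011010010011000010100000 = 2120822944

2120822944


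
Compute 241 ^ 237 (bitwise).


0b11110001 ^ 0b11101101 = 0b11100 = 28

28


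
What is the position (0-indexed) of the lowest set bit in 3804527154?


0b11100010110001000111101000110010. Lowest set bit at position 1

1


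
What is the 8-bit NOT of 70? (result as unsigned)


~0b1000110 = 0b10111001 = 185 (8-bit unsigned)

185


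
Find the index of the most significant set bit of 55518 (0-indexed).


0b1101100011011110. Highest set bit at position 15

15


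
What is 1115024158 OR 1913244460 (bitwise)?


0b1000010011101011110101100011110 | 0b1110010000010011100101100101100 = 0b1110010011111011110101100111110 = 1920854846

1920854846


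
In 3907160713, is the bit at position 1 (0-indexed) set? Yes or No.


0b11101000111000101000101010001001, bit 1 = 0. No

No


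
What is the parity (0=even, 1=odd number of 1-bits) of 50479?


0b1100010100101111 has 9 ones => parity 1

1


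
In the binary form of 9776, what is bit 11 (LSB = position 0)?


0b10011000110000, position 11 = 0

0


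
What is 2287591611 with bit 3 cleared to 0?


2287591611 & ~(1 << 3) = 2287591603

2287591603


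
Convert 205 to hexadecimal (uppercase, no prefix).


205 = CD hex

CD


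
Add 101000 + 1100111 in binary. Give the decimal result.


101000 + 1100111 = 10001111 = 143

143


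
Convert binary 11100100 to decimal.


11100100 in decimal = 228

228


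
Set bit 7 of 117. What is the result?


117 | (1 << 7) = 117 | 128 = 245

245


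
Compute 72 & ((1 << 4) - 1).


72 & 15 = 8

8


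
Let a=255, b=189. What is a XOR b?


255 ^ 189 = 66

66


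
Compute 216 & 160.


0b11011000 & 0b10100000 = 0b10000000 = 128

128


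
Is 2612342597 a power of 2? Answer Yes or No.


0b10011011101101010010111101000101. Multiple bits set => No

No


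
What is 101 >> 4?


0b1100101 >> 4 = 0b110 = 6

6


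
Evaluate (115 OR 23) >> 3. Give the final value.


Step 1: 115 | 23 = 119
Step 2: 119 >> 3 = 14

14


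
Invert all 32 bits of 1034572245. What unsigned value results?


1034572245 ^ 4294967295 = 3260395050

3260395050


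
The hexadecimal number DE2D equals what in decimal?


DE2D hex = 56877 decimal

56877


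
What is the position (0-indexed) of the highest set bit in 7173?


0b1110000000101. Highest set bit at position 12

12


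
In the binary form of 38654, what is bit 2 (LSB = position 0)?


0b1001011011111110, position 2 = 1

1


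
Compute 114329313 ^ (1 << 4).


114329313 ^ (1 << 4) = 114329313 ^ 16 = 114329329

114329329


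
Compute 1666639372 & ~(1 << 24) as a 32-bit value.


1666639372 & ~(1 << 24) = 1649862156

1649862156


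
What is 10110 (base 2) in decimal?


10110 in decimal = 22

22


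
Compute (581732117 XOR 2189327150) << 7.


Step 1: 581732117 ^ 2189327150 = 2698181691
Step 2: 2698181691 << 7 = 345367256448

345367256448


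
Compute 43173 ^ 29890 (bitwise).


0b1010100010100101 ^ 0b111010011000010 = 0b1101110001100111 = 56423

56423


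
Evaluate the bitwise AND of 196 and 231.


0b11000100 & 0b11100111 = 0b11000100 = 196

196


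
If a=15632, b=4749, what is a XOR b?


15632 ^ 4749 = 12189

12189


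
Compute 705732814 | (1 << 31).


705732814 | (1 << 31) = 705732814 | 2147483648 = 2853216462

2853216462


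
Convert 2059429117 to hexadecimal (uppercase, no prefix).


2059429117 = 7AC064FD hex

7AC064FD


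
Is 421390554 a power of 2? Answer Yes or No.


0b11001000111011110100011011010. Multiple bits set => No

No


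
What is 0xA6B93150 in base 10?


A6B93150 hex = 2797154640 decimal

2797154640


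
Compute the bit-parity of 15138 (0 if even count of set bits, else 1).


0b11101100100010 has 7 ones => parity 1

1


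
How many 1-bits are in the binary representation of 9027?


0b10001101000011 has 6 set bits

6


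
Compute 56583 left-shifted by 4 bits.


0b1101110100000111 << 4 = 0b11011101000001110000 = 905328

905328


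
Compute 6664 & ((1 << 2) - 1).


6664 & 3 = 0

0


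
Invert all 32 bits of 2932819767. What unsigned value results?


2932819767 ^ 4294967295 = 1362147528

1362147528


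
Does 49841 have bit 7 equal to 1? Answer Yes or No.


0b1100001010110001, bit 7 = 1. Yes

Yes


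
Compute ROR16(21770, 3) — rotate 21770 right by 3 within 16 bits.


Rotate 0b101010100001010 right by 3 (16-bit) = 0b100101010100001 = 19105

19105


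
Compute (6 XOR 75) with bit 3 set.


Step 1: 6 ^ 75 = 77
Step 2: 77 | (1 << 3) = 77 | 8 = 77

77


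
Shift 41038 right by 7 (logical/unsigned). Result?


0b1010000001001110 >> 7 = 0b101000000 = 320

320


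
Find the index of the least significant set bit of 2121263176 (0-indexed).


0b1111110011011111110100001001000. Lowest set bit at position 3

3


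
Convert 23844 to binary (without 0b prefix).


23844 = 101110100100100 in binary

101110100100100


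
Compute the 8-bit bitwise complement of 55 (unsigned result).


~0b110111 = 0b11001000 = 200 (8-bit unsigned)

200


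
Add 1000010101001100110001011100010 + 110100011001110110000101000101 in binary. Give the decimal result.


1000010101001100110001011100010 + 110100011001110110000101000101 = 1110111000011011100010000100111 = 1997390887

1997390887


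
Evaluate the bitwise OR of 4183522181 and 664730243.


0b11111001010110110111101110000101 | 0b100111100111101111101010000011 = 0b11111111110111111111101110000111 = 4292868999

4292868999


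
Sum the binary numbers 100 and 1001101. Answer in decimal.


100 + 1001101 = 1010001 = 81

81


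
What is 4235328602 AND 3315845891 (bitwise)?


0b11111100011100011111110001011010 & 0b11000101101000111100101100000011 = 0b11000100001000011100100000000010 = 3290548226

3290548226


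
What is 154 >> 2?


0b10011010 >> 2 = 0b100110 = 38

38


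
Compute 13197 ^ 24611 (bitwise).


0b11001110001101 ^ 0b110000000100011 = 0b101001110101110 = 21422

21422


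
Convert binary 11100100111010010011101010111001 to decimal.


11100100111010010011101010111001 in decimal = 3840490169

3840490169


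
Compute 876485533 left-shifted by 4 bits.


0b110100001111100001101110011101 << 4 = 0b1101000011111000011011100111010000 = 14023768528

14023768528


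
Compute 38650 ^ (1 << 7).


38650 ^ (1 << 7) = 38650 ^ 128 = 38522

38522


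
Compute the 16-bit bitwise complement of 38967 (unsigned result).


~0b1001100000110111 = 0b110011111001000 = 26568 (16-bit unsigned)

26568


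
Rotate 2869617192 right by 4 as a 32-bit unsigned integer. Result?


Rotate 0b10101011000010101110001000101000 right by 4 (32-bit) = 0b10001010101100001010111000100010 = 2326834722

2326834722


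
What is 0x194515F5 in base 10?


194515F5 hex = 423958005 decimal

423958005


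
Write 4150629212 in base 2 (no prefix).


4150629212 = 11110111011001011001001101011100 in binary

11110111011001011001001101011100


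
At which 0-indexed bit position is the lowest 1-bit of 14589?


0b11100011111101. Lowest set bit at position 0

0


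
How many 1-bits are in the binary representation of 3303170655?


0b11000100111000100110001001011111 has 16 set bits

16


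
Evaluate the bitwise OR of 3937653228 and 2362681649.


0b11101010101100111101000111101100 | 0b10001100110100111010100100110001 = 0b11101110111100111111100111111101 = 4008966653

4008966653


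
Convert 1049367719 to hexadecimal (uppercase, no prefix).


1049367719 = 3E8C14A7 hex

3E8C14A7


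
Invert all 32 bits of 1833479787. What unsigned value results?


1833479787 ^ 4294967295 = 2461487508

2461487508


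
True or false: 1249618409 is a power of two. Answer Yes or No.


0b1001010011110111010100111101001. Multiple bits set => No

No


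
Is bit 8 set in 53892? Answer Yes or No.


0b1101001010000100, bit 8 = 0. No

No


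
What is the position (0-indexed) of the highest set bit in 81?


0b1010001. Highest set bit at position 6

6


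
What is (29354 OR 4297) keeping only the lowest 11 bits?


Step 1: 29354 | 4297 = 29419
Step 2: 29419 & 2047 = 747

747


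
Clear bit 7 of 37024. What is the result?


37024 & ~(1 << 7) = 36896

36896


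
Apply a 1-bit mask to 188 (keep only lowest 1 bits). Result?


188 & 1 = 0

0


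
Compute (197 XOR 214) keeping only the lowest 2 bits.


Step 1: 197 ^ 214 = 19
Step 2: 19 & 3 = 3

3


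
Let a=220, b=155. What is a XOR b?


220 ^ 155 = 71

71


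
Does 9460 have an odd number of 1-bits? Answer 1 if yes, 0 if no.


0b10010011110100 has 7 ones => parity 1

1


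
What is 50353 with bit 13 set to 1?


50353 | (1 << 13) = 50353 | 8192 = 58545

58545


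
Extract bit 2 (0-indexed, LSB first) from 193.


0b11000001, position 2 = 0

0


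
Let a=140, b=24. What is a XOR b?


140 ^ 24 = 148

148


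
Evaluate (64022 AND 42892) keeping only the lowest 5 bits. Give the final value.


Step 1: 64022 & 42892 = 41476
Step 2: 41476 & 31 = 4

4


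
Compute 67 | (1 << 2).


67 | (1 << 2) = 67 | 4 = 71

71


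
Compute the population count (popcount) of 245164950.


0b1110100111001110101110010110 has 17 set bits

17


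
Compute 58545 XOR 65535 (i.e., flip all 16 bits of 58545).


58545 ^ 65535 = 6990

6990


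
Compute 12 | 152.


0b1100 | 0b10011000 = 0b10011100 = 156

156


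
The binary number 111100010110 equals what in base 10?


111100010110 in decimal = 3862

3862


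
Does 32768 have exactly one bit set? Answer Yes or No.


0b1000000000000000. Only one bit set => Yes

Yes


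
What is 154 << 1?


0b10011010 << 1 = 0b100110100 = 308

308


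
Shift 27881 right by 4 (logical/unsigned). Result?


0b110110011101001 >> 4 = 0b11011001110 = 1742

1742


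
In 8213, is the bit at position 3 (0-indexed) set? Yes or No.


0b10000000010101, bit 3 = 0. No

No


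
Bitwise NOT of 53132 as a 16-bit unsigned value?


~0b1100111110001100 = 0b11000001110011 = 12403 (16-bit unsigned)

12403


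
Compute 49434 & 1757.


0b1100000100011010 & 0b11011011101 = 0b11000 = 24

24


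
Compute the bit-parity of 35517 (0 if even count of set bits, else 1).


0b1000101010111101 has 9 ones => parity 1

1


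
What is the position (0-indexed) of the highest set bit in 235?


0b11101011. Highest set bit at position 7

7


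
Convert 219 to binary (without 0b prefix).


219 = 11011011 in binary

11011011


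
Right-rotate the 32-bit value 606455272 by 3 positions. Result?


Rotate 0b100100001001011100010111101000 right by 3 (32-bit) = 0b100100001001011100010111101 = 75806909

75806909


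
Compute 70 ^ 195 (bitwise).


0b1000110 ^ 0b11000011 = 0b10000101 = 133

133


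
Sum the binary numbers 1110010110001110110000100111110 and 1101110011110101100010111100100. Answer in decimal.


1110010110001110110000100111110 + 1101110011110101100010111100100 = 11100001010000100010011100100010 = 3779208994

3779208994


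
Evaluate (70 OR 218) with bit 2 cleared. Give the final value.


Step 1: 70 | 218 = 222
Step 2: 222 & ~(1 << 2) = 218

218


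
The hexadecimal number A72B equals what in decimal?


A72B hex = 42795 decimal

42795


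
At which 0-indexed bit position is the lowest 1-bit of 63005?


0b1111011000011101. Lowest set bit at position 0

0


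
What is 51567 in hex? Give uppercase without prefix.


51567 = C96F hex

C96F


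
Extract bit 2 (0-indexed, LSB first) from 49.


0b110001, position 2 = 0

0


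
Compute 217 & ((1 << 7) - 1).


217 & 127 = 89

89


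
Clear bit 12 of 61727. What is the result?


61727 & ~(1 << 12) = 57631

57631


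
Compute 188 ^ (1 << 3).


188 ^ (1 << 3) = 188 ^ 8 = 180

180


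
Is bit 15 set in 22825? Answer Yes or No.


0b101100100101001, bit 15 = 0. No

No


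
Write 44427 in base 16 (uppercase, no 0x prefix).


44427 = AD8B hex

AD8B


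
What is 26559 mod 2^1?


26559 & 1 = 1

1


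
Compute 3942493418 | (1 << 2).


3942493418 | (1 << 2) = 3942493418 | 4 = 3942493422

3942493422


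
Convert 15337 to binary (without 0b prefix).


15337 = 11101111101001 in binary

11101111101001


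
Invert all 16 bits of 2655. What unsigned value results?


2655 ^ 65535 = 62880

62880


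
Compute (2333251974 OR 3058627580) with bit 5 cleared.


Step 1: 2333251974 | 3058627580 = 3210673150
Step 2: 3210673150 & ~(1 << 5) = 3210673118

3210673118


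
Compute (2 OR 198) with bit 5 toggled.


Step 1: 2 | 198 = 198
Step 2: 198 ^ (1 << 5) = 198 ^ 32 = 230

230


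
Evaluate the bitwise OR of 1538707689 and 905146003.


0b1011011101101101101000011101001 | 0b110101111100110110111010010011 = 0b1111111111101111111111011111011 = 2146959099

2146959099


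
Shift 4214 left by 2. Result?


0b1000001110110 << 2 = 0b100000111011000 = 16856

16856


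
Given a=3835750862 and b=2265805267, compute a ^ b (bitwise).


3835750862 ^ 2265805267 = 1672321053

1672321053


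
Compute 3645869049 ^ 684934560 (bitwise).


0b11011001010011111000101111111001 ^ 0b101000110100110100010110100000 = 0b11110001100111001100111001011001 = 4053585497

4053585497


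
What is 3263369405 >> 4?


0b11000010100000110001000010111101 >> 4 = 0b1100001010000011000100001011 = 203960587

203960587


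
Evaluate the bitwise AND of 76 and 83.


0b1001100 & 0b1010011 = 0b1000000 = 64

64


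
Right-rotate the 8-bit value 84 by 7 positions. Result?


Rotate 0b1010100 right by 7 (8-bit) = 0b10101000 = 168

168


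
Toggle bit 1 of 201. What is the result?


201 ^ (1 << 1) = 201 ^ 2 = 203

203


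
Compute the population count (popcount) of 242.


0b11110010 has 5 set bits

5


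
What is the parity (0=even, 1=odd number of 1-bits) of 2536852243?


0b10010111001101010100101100010011 has 16 ones => parity 0

0


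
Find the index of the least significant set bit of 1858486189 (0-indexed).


0b1101110110001100011111110101101. Lowest set bit at position 0

0


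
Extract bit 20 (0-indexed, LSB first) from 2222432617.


0b10000100011101111010000101101001, position 20 = 1

1


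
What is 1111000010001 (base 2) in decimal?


1111000010001 in decimal = 7697

7697


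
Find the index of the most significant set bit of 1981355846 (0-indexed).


0b1110110000110010001011101000110. Highest set bit at position 30

30


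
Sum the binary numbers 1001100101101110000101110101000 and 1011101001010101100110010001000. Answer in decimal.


1001100101101110000101110101000 + 1011101001010101100110010001000 = 10101001111000011101100000110000 = 2850150448

2850150448


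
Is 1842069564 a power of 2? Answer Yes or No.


0b1101101110010111100000000111100. Multiple bits set => No

No


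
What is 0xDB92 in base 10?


DB92 hex = 56210 decimal

56210


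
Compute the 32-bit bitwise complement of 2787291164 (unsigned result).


~0b10100110001000101011000000011100 = 0b1011001110111010100111111100011 = 1507676131 (32-bit unsigned)

1507676131


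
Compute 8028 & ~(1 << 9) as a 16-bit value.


8028 & ~(1 << 9) = 7516

7516


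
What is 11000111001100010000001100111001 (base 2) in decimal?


11000111001100010000001100111001 in decimal = 3341878073

3341878073


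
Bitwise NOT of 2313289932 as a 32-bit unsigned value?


~0b10001001111000100000000011001100 = 0b1110110000111011111111100110011 = 1981677363 (32-bit unsigned)

1981677363


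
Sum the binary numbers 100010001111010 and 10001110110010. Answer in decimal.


100010001111010 + 10001110110010 = 110100000101100 = 26668

26668


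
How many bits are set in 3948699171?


0b11101011010111000101111000100011 has 18 set bits

18


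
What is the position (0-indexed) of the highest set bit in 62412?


0b1111001111001100. Highest set bit at position 15

15


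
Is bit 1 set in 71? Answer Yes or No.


0b1000111, bit 1 = 1. Yes

Yes


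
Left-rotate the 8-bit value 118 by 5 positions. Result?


Rotate 0b1110110 left by 5 (8-bit) = 0b11001110 = 206

206


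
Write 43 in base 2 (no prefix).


43 = 101011 in binary

101011


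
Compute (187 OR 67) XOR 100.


Step 1: 187 | 67 = 251
Step 2: 251 ^ 100 = 159

159


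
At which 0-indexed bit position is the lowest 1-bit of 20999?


0b101001000000111. Lowest set bit at position 0

0


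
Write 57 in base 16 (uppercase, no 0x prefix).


57 = 39 hex

39


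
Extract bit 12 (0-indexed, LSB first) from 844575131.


0b110010010101110011000110011011, position 12 = 1

1


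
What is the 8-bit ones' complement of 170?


170 ^ 255 = 85

85


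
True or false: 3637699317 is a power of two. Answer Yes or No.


0b11011000110100101110001011110101. Multiple bits set => No

No


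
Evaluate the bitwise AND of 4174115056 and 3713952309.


0b11111000110010111111000011110000 & 0b11011101010111100110101000110101 = 0b11011000010010100110000000110000 = 3628752944

3628752944


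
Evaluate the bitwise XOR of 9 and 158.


0b1001 ^ 0b10011110 = 0b10010111 = 151

151


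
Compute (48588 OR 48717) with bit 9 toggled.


Step 1: 48588 | 48717 = 49101
Step 2: 49101 ^ (1 << 9) = 49101 ^ 512 = 48589

48589


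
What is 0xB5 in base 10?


B5 hex = 181 decimal

181


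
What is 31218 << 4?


0b111100111110010 << 4 = 0b1111001111100100000 = 499488

499488


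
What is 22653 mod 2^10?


22653 & 1023 = 125

125


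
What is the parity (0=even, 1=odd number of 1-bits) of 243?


0b11110011 has 6 ones => parity 0

0


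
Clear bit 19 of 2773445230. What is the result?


2773445230 & ~(1 << 19) = 2772920942

2772920942


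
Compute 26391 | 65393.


0b110011100010111 | 0b1111111101110001 = 0b1111111101110111 = 65399

65399


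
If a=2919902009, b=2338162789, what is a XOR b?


2919902009 ^ 2338162789 = 626500444

626500444


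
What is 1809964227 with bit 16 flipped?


1809964227 ^ (1 << 16) = 1809964227 ^ 65536 = 1809898691

1809898691


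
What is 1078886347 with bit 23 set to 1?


1078886347 | (1 << 23) = 1078886347 | 8388608 = 1087274955

1087274955


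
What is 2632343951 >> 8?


0b10011100111001100110000110001111 >> 8 = 0b100111001110011001100001 = 10282593

10282593


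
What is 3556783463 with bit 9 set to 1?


3556783463 | (1 << 9) = 3556783463 | 512 = 3556783975

3556783975


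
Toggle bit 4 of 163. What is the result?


163 ^ (1 << 4) = 163 ^ 16 = 179

179


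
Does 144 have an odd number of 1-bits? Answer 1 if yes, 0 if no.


0b10010000 has 2 ones => parity 0

0


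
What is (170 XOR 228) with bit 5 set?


Step 1: 170 ^ 228 = 78
Step 2: 78 | (1 << 5) = 78 | 32 = 110

110


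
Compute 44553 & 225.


0b1010111000001001 & 0b11100001 = 0b1 = 1

1


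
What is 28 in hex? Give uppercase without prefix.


28 = 1C hex

1C


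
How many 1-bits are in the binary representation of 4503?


0b1000110010111 has 7 set bits

7


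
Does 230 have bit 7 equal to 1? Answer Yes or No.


0b11100110, bit 7 = 1. Yes

Yes


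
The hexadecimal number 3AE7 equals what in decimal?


3AE7 hex = 15079 decimal

15079


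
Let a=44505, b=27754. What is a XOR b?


44505 ^ 27754 = 49587

49587


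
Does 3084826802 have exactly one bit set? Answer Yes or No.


0b10110111110111101011100010110010. Multiple bits set => No

No


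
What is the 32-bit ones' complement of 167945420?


167945420 ^ 4294967295 = 4127021875

4127021875


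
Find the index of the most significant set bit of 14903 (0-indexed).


0b11101000110111. Highest set bit at position 13

13


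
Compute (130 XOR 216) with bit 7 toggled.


Step 1: 130 ^ 216 = 90
Step 2: 90 ^ (1 << 7) = 90 ^ 128 = 218

218


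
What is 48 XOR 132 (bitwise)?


0b110000 ^ 0b10000100 = 0b10110100 = 180

180


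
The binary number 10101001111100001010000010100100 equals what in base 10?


10101001111100001010000010100100 in decimal = 2851119268

2851119268


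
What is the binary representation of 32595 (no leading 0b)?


32595 = 111111101010011 in binary

111111101010011


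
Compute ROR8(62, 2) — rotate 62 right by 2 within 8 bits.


Rotate 0b111110 right by 2 (8-bit) = 0b10001111 = 143

143


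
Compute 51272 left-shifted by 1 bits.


0b1100100001001000 << 1 = 0b11001000010010000 = 102544

102544


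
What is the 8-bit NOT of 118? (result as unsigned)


~0b1110110 = 0b10001001 = 137 (8-bit unsigned)

137


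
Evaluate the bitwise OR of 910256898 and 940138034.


0b110110010000010110101100000010 | 0b111000000010010101111000110010 = 0b111110010010010111111100110010 = 1045004082

1045004082


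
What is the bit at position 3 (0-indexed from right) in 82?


0b1010010, position 3 = 0

0


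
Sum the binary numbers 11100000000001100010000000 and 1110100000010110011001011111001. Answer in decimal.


11100000000001100010000000 + 1110100000010110011001011111001 = 1110111100010110100101101111001 = 2005617529

2005617529


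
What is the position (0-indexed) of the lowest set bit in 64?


0b1000000. Lowest set bit at position 6

6


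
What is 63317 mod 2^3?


63317 & 7 = 5

5


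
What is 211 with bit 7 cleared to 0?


211 & ~(1 << 7) = 83

83


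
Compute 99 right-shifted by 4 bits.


0b1100011 >> 4 = 0b110 = 6

6


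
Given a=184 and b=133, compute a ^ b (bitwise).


184 ^ 133 = 61

61


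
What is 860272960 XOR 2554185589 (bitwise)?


0b110011010001101011100101000000 ^ 0b10011000001111011100011101110101 = 0b10101011011110110111111000110101 = 2876997173

2876997173


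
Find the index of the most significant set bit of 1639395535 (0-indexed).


0b1100001101101110011000011001111. Highest set bit at position 30

30


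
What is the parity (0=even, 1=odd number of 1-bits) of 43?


0b101011 has 4 ones => parity 0

0


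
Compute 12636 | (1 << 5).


12636 | (1 << 5) = 12636 | 32 = 12668

12668


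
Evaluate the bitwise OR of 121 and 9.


0b1111001 | 0b1001 = 0b1111001 = 121

121


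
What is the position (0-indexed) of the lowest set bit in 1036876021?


0b111101110011010111100011110101. Lowest set bit at position 0

0


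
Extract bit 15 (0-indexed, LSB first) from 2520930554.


0b10010110010000100101100011111010, position 15 = 0

0


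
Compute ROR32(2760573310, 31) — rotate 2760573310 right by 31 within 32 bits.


Rotate 0b10100100100010110000000101111110 right by 31 (32-bit) = 0b1001001000101100000001011111101 = 1226179325

1226179325


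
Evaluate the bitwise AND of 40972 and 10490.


0b1010000000001100 & 0b10100011111010 = 0b10000000001000 = 8200

8200


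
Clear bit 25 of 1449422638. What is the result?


1449422638 & ~(1 << 25) = 1415868206

1415868206


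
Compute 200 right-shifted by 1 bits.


0b11001000 >> 1 = 0b1100100 = 100

100


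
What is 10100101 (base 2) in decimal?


10100101 in decimal = 165

165


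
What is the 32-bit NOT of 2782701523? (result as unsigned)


~0b10100101110111001010011111010011 = 0b1011010001000110101100000101100 = 1512265772 (32-bit unsigned)

1512265772


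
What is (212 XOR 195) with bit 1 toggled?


Step 1: 212 ^ 195 = 23
Step 2: 23 ^ (1 << 1) = 23 ^ 2 = 21

21


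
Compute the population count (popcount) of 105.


0b1101001 has 4 set bits

4


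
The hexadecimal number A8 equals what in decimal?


A8 hex = 168 decimal

168


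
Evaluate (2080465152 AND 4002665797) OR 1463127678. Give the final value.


Step 1: 2080465152 & 4002665797 = 1812021504
Step 2: 1812021504 | 1463127678 = 2134232958

2134232958


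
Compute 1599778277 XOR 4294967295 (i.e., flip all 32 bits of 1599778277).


1599778277 ^ 4294967295 = 2695189018

2695189018


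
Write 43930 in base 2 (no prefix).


43930 = 1010101110011010 in binary

1010101110011010


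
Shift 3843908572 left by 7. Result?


0b11100101000111010110001111011100 << 7 = 0b111001010001110101100011110111000000000 = 492020297216

492020297216


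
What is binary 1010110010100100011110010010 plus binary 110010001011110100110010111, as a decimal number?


1010110010100100011110010010 + 110010001011110100110010111 = 10001000100000011000100101001 = 286273833

286273833


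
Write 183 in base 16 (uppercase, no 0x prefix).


183 = B7 hex

B7


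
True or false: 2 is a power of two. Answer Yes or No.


0b10. Only one bit set => Yes

Yes


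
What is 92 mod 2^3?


92 & 7 = 4

4


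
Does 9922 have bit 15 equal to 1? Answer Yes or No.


0b10011011000010, bit 15 = 0. No

No


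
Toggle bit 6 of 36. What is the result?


36 ^ (1 << 6) = 36 ^ 64 = 100

100


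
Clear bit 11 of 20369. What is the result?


20369 & ~(1 << 11) = 18321

18321


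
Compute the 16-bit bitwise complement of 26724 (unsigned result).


~0b110100001100100 = 0b1001011110011011 = 38811 (16-bit unsigned)

38811


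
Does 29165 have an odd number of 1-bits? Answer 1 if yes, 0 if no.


0b111000111101101 has 10 ones => parity 0

0


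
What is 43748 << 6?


0b1010101011100100 << 6 = 0b1010101011100100000000 = 2799872

2799872


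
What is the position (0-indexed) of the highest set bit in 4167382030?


0b11111000011001010011010000001110. Highest set bit at position 31

31


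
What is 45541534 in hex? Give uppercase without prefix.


45541534 = 2B6E89E hex

2B6E89E


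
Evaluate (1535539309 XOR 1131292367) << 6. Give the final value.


Step 1: 1535539309 ^ 1131292367 = 417881762
Step 2: 417881762 << 6 = 26744432768

26744432768


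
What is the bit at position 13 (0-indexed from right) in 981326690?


0b111010011111011101101101100010, position 13 = 0

0


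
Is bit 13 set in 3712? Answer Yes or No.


0b111010000000, bit 13 = 0. No

No


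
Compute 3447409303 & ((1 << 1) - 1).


3447409303 & 1 = 1

1


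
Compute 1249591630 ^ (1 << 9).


1249591630 ^ (1 << 9) = 1249591630 ^ 512 = 1249592142

1249592142


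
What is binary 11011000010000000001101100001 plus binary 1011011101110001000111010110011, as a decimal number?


11011000010000000001101100001 + 1011011101110001000111010110011 = 1110110110000001001001000010100 = 1992331796

1992331796


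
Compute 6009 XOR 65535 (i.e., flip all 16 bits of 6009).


6009 ^ 65535 = 59526

59526


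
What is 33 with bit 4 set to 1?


33 | (1 << 4) = 33 | 16 = 49

49


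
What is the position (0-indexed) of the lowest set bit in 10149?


0b10011110100101. Lowest set bit at position 0

0


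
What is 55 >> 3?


0b110111 >> 3 = 0b110 = 6

6


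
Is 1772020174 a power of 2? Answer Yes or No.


0b1101001100111101110000111001110. Multiple bits set => No

No


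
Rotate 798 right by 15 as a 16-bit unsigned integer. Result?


Rotate 0b1100011110 right by 15 (16-bit) = 0b11000111100 = 1596

1596


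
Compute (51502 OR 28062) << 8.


Step 1: 51502 | 28062 = 60862
Step 2: 60862 << 8 = 15580672

15580672


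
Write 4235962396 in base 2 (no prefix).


4235962396 = 11111100011110111010100000011100 in binary

11111100011110111010100000011100


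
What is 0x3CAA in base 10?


3CAA hex = 15530 decimal

15530


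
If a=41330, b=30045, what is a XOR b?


41330 ^ 30045 = 54319

54319


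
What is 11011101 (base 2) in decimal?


11011101 in decimal = 221

221


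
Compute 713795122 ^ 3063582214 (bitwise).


0b101010100010111010011000110010 ^ 0b10110110100110101000111000000110 = 0b10011100000100010010100000110100 = 2618370100

2618370100


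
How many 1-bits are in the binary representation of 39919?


0b1001101111101111 has 12 set bits

12


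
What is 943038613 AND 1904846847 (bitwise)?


0b111000001101011010000010010101 & 0b1110001100010011010011111111111 = 0b110000000000011010000010010101 = 805413013

805413013


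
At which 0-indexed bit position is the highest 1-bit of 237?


0b11101101. Highest set bit at position 7

7


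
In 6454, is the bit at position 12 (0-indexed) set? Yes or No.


0b1100100110110, bit 12 = 1. Yes

Yes


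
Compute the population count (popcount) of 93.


0b1011101 has 5 set bits

5


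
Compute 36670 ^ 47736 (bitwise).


0b1000111100111110 ^ 0b1011101001111000 = 0b11010101000110 = 13638

13638


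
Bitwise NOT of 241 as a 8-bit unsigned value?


~0b11110001 = 0b1110 = 14 (8-bit unsigned)

14


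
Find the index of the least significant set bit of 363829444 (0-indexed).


0b10101101011111001100011000100. Lowest set bit at position 2

2


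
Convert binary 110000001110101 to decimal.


110000001110101 in decimal = 24693

24693


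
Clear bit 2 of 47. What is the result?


47 & ~(1 << 2) = 43

43


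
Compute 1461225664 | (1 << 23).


1461225664 | (1 << 23) = 1461225664 | 8388608 = 1469614272

1469614272


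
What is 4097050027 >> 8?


0b11110100001101000000010110101011 >> 8 = 0b111101000011010000000101 = 16004101

16004101


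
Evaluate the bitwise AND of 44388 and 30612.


0b1010110101100100 & 0b111011110010100 = 0b10010100000100 = 9476

9476


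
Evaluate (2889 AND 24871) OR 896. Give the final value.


Step 1: 2889 & 24871 = 257
Step 2: 257 | 896 = 897

897


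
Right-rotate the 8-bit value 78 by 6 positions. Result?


Rotate 0b1001110 right by 6 (8-bit) = 0b111001 = 57

57


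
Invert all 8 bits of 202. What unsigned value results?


202 ^ 255 = 53

53


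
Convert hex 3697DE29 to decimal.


3697DE29 hex = 915922473 decimal

915922473


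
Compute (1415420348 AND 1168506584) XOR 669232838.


Step 1: 1415420348 & 1168506584 = 1141217432
Step 2: 1141217432 ^ 669232838 = 1676031582

1676031582


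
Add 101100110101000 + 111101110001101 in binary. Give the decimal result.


101100110101000 + 111101110001101 = 1101010100110101 = 54581

54581


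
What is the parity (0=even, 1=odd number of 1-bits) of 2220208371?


0b10000100010101011011000011110011 has 15 ones => parity 1

1


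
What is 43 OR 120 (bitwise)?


0b101011 | 0b1111000 = 0b1111011 = 123

123


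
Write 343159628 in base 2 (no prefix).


343159628 = 10100011101000011001101001100 in binary

10100011101000011001101001100


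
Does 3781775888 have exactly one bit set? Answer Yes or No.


0b11100001011010010101001000010000. Multiple bits set => No

No


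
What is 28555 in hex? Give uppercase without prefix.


28555 = 6F8B hex

6F8B


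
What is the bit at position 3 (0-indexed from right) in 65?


0b1000001, position 3 = 0

0


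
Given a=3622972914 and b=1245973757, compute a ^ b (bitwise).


3622972914 ^ 1245973757 = 2645958927

2645958927


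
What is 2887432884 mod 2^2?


2887432884 & 3 = 0

0


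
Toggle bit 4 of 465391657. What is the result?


465391657 ^ (1 << 4) = 465391657 ^ 16 = 465391673

465391673


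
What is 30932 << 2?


0b111100011010100 << 2 = 0b11110001101010000 = 123728

123728


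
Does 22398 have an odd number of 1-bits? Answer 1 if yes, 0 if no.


0b101011101111110 has 11 ones => parity 1

1


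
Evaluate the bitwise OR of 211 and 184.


0b11010011 | 0b10111000 = 0b11111011 = 251

251


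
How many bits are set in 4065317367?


0b11110010010011111101000111110111 has 21 set bits

21


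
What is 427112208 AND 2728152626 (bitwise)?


0b11001011101010011011100010000 & 0b10100010100111000100111000110010 = 0b101000000011000010000 = 1312272

1312272


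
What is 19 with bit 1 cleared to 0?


19 & ~(1 << 1) = 17

17


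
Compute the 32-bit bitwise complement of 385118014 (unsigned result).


~0b10110111101000110111100111110 = 0b11101001000010111001000011000001 = 3909849281 (32-bit unsigned)

3909849281


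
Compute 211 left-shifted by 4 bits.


0b11010011 << 4 = 0b110100110000 = 3376

3376


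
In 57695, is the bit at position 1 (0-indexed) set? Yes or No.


0b1110000101011111, bit 1 = 1. Yes

Yes


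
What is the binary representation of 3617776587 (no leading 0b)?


3617776587 = 11010111101000101110001111001011 in binary

11010111101000101110001111001011


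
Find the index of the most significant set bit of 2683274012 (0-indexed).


0b10011111111011111000001100011100. Highest set bit at position 31

31


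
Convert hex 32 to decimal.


32 hex = 50 decimal

50


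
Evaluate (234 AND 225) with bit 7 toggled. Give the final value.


Step 1: 234 & 225 = 224
Step 2: 224 ^ (1 << 7) = 224 ^ 128 = 96

96


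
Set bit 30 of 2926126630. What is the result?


2926126630 | (1 << 30) = 2926126630 | 1073741824 = 3999868454

3999868454


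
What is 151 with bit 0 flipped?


151 ^ (1 << 0) = 151 ^ 1 = 150

150


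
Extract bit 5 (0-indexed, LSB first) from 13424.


0b11010001110000, position 5 = 1

1


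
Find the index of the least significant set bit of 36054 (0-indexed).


0b1000110011010110. Lowest set bit at position 1

1


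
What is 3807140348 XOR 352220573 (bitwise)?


0b11100010111011000101100111111100 ^ 0b10100111111100111010110011101 = 0b11110110000100100010110001100001 = 4128386145

4128386145


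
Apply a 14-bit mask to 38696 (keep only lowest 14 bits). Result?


38696 & 16383 = 5928

5928


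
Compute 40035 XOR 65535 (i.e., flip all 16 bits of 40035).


40035 ^ 65535 = 25500

25500


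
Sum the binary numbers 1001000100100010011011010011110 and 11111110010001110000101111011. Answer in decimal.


1001000100100010011011010011110 + 11111110010001110000101111011 = 1101000010110100001100000011001 = 1750734873

1750734873
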